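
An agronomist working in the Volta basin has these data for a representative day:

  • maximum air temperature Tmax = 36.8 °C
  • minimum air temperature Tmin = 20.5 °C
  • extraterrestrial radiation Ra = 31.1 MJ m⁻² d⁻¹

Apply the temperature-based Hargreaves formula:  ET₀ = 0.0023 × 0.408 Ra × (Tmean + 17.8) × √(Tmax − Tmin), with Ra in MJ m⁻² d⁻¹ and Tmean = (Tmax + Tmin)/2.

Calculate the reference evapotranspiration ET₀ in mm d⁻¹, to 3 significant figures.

Tmean = (36.8 + 20.5)/2 = 28.65 °C
0.408 Ra = 0.408 × 31.1 = 12.6888 mm/d equivalent
ET₀ = 0.0023 × 12.6888 × (28.65 + 17.8) × √16.3 = 0.0023 × 12.6888 × 46.45 × 4.0373 = 5.4730 mm/d

5.47 mm d⁻¹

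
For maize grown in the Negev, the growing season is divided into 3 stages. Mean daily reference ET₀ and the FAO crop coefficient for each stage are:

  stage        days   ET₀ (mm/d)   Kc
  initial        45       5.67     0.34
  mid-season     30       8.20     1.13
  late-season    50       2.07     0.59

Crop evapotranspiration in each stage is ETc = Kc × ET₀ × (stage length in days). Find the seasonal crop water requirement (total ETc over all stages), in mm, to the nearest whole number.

initial: 0.34 × 5.67 × 45 = 86.75 mm
mid-season: 1.13 × 8.20 × 30 = 277.98 mm
late-season: 0.59 × 2.07 × 50 = 61.07 mm
Seasonal total = 425.80 mm

426 mm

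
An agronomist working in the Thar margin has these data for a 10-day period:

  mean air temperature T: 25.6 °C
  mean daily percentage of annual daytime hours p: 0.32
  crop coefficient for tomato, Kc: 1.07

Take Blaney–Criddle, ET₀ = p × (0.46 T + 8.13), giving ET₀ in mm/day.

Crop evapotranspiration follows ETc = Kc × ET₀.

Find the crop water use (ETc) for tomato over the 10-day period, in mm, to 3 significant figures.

68.2 mm

ET₀ = 0.32 × (0.46 × 25.6 + 8.13) = 0.32 × 19.906 = 6.3699 mm/d
ETc = Kc × ET₀ = 1.07 × 6.3699 = 6.8158 mm/d
Over 10 days: 6.8158 × 10 = 68.158 mm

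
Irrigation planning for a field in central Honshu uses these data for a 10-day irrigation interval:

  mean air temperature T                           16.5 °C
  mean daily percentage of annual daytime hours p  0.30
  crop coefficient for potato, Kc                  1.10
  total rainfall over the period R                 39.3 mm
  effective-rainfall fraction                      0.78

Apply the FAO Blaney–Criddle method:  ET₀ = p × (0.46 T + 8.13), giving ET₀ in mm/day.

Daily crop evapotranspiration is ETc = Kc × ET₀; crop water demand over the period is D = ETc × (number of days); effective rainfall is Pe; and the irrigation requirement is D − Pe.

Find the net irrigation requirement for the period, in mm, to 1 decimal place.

21.2 mm

ET₀ = 0.30 × (0.46 × 16.5 + 8.13) = 0.30 × 15.720 = 4.7160 mm/d
ETc = Kc × ET₀ = 1.10 × 4.7160 = 5.1876 mm/d
Crop demand D = ETc × 10 d = 5.1876 × 10 = 51.876 mm
Pe = 0.78 × 39.3 = 30.654 mm
D − Pe = 51.876 − 30.654 = 21.222 mm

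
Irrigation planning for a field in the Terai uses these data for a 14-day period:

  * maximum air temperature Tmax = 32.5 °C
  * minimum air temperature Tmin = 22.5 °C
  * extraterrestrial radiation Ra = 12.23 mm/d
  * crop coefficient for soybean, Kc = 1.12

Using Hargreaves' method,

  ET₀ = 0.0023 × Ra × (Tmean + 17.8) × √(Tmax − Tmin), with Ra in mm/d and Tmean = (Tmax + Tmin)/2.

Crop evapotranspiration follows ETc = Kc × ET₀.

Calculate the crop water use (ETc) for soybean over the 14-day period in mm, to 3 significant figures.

Tmean = (32.5 + 22.5)/2 = 27.50 °C
ET₀ = 0.0023 × 12.23 × (27.50 + 17.8) × √10.0 = 0.0023 × 12.23 × 45.30 × 3.1623 = 4.0295 mm/d
ETc = Kc × ET₀ = 1.12 × 4.0295 = 4.5130 mm/d
Over 14 days: 4.5130 × 14 = 63.182 mm

63.2 mm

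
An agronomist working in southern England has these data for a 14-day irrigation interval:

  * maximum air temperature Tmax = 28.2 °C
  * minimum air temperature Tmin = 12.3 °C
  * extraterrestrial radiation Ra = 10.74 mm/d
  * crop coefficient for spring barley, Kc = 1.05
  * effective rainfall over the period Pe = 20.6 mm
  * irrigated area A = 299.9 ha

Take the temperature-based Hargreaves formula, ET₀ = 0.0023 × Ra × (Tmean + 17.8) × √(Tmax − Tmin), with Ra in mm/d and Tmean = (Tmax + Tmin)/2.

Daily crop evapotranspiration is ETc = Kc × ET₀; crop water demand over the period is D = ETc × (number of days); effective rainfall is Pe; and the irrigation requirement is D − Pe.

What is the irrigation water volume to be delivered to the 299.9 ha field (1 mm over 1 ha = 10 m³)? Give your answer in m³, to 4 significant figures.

Tmean = (28.2 + 12.3)/2 = 20.25 °C
ET₀ = 0.0023 × 10.74 × (20.25 + 17.8) × √15.9 = 0.0023 × 10.74 × 38.05 × 3.9875 = 3.7479 mm/d
ETc = Kc × ET₀ = 1.05 × 3.7479 = 3.9353 mm/d
Crop demand D = ETc × 14 d = 3.9353 × 14 = 55.094 mm
D − Pe = 55.094 − 20.6 = 34.494 mm
Volume = 34.494 mm × 299.9 ha × 10 = 103447.5 m³

103400 m³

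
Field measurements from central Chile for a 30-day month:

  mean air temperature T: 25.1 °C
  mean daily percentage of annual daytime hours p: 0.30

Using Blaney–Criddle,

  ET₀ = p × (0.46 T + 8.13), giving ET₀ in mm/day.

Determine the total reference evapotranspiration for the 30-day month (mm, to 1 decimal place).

ET₀ = 0.30 × (0.46 × 25.1 + 8.13) = 0.30 × 19.676 = 5.9028 mm/d
Monthly total = 5.9028 × 30 = 177.084 mm

177.1 mm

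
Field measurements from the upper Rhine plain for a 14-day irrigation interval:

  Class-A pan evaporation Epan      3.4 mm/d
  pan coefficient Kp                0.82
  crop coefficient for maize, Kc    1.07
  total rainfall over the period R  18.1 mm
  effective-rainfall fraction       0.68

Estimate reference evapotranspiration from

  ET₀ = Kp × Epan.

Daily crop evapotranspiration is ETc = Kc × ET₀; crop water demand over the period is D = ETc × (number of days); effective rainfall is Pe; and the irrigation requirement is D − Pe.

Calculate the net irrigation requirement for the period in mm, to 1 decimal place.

29.5 mm

ET₀ = 0.82 × 3.4 = 2.7880 mm/d
ETc = Kc × ET₀ = 1.07 × 2.7880 = 2.9832 mm/d
Crop demand D = ETc × 14 d = 2.9832 × 14 = 41.765 mm
Pe = 0.68 × 18.1 = 12.308 mm
D − Pe = 41.765 − 12.308 = 29.457 mm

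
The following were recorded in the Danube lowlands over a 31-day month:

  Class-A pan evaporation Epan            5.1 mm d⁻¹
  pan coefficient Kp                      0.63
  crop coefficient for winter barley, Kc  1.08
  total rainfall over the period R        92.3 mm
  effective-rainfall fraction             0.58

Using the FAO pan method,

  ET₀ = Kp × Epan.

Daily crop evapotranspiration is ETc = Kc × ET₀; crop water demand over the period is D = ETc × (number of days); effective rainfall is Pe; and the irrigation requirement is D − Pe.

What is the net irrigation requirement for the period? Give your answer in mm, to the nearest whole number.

54 mm

ET₀ = 0.63 × 5.1 = 3.2130 mm/d
ETc = Kc × ET₀ = 1.08 × 3.2130 = 3.4700 mm/d
Crop demand D = ETc × 31 d = 3.4700 × 31 = 107.570 mm
Pe = 0.58 × 92.3 = 53.534 mm
D − Pe = 107.570 − 53.534 = 54.036 mm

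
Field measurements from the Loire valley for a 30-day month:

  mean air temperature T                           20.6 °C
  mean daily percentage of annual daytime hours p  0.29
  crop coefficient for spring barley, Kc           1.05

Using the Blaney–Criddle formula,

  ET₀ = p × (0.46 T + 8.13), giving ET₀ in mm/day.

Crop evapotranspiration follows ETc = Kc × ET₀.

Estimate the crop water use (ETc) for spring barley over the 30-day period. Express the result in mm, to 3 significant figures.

161 mm

ET₀ = 0.29 × (0.46 × 20.6 + 8.13) = 0.29 × 17.606 = 5.1057 mm/d
ETc = Kc × ET₀ = 1.05 × 5.1057 = 5.3610 mm/d
Over 30 days: 5.3610 × 30 = 160.830 mm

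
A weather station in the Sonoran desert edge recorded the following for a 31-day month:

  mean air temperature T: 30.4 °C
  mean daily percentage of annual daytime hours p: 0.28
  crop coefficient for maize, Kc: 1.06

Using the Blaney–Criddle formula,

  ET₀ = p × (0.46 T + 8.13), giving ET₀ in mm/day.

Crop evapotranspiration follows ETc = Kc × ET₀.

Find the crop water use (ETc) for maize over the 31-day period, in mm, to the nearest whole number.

203 mm

ET₀ = 0.28 × (0.46 × 30.4 + 8.13) = 0.28 × 22.114 = 6.1919 mm/d
ETc = Kc × ET₀ = 1.06 × 6.1919 = 6.5634 mm/d
Over 31 days: 6.5634 × 31 = 203.465 mm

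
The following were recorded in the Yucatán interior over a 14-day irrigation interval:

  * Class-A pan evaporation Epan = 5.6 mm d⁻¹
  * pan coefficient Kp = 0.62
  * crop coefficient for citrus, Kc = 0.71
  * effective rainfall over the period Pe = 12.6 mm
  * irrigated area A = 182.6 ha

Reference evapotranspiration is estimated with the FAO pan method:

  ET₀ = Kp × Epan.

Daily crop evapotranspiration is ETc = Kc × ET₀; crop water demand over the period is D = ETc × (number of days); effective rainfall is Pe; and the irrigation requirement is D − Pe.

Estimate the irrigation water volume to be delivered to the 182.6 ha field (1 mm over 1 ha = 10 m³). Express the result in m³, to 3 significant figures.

ET₀ = 0.62 × 5.6 = 3.4720 mm/d
ETc = Kc × ET₀ = 0.71 × 3.4720 = 2.4651 mm/d
Crop demand D = ETc × 14 d = 2.4651 × 14 = 34.511 mm
D − Pe = 34.511 − 12.6 = 21.911 mm
Volume = 21.911 mm × 182.6 ha × 10 = 40009.5 m³

40000 m³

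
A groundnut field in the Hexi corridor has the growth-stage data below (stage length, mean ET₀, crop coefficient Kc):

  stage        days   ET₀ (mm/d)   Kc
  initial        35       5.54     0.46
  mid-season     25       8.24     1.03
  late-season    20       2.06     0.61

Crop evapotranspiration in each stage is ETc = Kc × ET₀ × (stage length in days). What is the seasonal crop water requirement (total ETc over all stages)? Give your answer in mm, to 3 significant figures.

initial: 0.46 × 5.54 × 35 = 89.19 mm
mid-season: 1.03 × 8.24 × 25 = 212.18 mm
late-season: 0.61 × 2.06 × 20 = 25.13 mm
Seasonal total = 326.50 mm

327 mm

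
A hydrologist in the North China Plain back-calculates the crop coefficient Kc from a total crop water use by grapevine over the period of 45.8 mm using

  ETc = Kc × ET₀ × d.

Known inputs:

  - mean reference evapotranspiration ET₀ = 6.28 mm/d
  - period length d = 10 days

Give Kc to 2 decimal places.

0.73

ETc = Kc × ET₀ × d  ⇒  Kc = ETc / (ET₀ × d)
Kc = 45.8 / (6.28 × 10) = 45.8 / 62.80 = 0.7293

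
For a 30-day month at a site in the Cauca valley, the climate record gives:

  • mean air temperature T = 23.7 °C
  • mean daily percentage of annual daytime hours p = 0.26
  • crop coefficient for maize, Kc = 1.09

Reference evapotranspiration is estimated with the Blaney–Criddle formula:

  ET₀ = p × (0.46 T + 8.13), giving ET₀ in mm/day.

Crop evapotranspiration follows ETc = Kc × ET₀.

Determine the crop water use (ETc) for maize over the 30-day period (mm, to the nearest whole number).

162 mm

ET₀ = 0.26 × (0.46 × 23.7 + 8.13) = 0.26 × 19.032 = 4.9483 mm/d
ETc = Kc × ET₀ = 1.09 × 4.9483 = 5.3936 mm/d
Over 30 days: 5.3936 × 30 = 161.808 mm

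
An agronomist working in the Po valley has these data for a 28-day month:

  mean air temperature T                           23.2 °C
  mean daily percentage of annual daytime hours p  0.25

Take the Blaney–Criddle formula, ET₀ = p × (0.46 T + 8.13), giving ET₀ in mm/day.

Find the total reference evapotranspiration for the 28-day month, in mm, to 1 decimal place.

ET₀ = 0.25 × (0.46 × 23.2 + 8.13) = 0.25 × 18.802 = 4.7005 mm/d
Monthly total = 4.7005 × 28 = 131.614 mm

131.6 mm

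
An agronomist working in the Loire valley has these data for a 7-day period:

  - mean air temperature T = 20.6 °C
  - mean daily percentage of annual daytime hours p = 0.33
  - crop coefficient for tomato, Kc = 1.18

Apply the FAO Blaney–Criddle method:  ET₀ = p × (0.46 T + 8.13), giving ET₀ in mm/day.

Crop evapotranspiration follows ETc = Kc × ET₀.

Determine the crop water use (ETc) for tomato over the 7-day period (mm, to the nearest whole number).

48 mm

ET₀ = 0.33 × (0.46 × 20.6 + 8.13) = 0.33 × 17.606 = 5.8100 mm/d
ETc = Kc × ET₀ = 1.18 × 5.8100 = 6.8558 mm/d
Over 7 days: 6.8558 × 7 = 47.991 mm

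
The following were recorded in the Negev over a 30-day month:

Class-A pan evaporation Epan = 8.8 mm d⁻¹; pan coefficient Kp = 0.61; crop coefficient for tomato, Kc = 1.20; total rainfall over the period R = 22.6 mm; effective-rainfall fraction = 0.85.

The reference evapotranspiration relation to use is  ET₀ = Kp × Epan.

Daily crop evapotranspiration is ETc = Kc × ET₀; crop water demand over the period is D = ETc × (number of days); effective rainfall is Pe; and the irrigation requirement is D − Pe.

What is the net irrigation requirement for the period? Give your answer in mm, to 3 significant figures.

ET₀ = 0.61 × 8.8 = 5.3680 mm/d
ETc = Kc × ET₀ = 1.20 × 5.3680 = 6.4416 mm/d
Crop demand D = ETc × 30 d = 6.4416 × 30 = 193.248 mm
Pe = 0.85 × 22.6 = 19.210 mm
D − Pe = 193.248 − 19.210 = 174.038 mm

174 mm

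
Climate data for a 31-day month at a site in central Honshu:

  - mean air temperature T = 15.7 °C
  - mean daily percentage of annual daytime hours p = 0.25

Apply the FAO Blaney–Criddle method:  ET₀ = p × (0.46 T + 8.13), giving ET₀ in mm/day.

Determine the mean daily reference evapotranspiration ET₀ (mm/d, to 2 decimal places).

3.84 mm/d

ET₀ = 0.25 × (0.46 × 15.7 + 8.13) = 0.25 × 15.352 = 3.8380 mm/d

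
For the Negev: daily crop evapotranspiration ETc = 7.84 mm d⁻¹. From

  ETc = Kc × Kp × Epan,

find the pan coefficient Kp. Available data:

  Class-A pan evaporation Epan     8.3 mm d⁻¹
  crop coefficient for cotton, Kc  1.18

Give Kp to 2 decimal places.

0.80

ETc = Kc × Kp × Epan  ⇒  Kp = ETc / (Kc × Epan)
Kp = 7.84 / (1.18 × 8.3) = 7.84 / 9.794 = 0.8005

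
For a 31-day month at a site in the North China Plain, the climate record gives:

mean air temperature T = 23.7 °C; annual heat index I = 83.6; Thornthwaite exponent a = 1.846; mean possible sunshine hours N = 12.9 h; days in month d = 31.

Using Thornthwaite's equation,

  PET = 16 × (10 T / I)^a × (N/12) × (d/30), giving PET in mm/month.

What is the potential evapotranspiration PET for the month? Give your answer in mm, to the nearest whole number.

10T/I = 10 × 23.7 / 83.6 = 2.8349
(10T/I)^a = 2.8349^1.846 = 6.8452
Uncorrected PET = 16 × 6.8452 = 109.523 mm
Correction = (N/12)(d/30) = (12.9/12)(31/30) = 1.1108
PET = 109.523 × 1.1108 = 121.658 mm/month

122 mm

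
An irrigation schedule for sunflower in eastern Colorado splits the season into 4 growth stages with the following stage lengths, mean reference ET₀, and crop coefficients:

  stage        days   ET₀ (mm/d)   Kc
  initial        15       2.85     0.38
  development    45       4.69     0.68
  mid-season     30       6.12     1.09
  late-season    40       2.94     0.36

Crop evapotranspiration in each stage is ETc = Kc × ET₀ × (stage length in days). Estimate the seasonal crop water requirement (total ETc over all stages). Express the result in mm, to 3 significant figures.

initial: 0.38 × 2.85 × 15 = 16.25 mm
development: 0.68 × 4.69 × 45 = 143.51 mm
mid-season: 1.09 × 6.12 × 30 = 200.12 mm
late-season: 0.36 × 2.94 × 40 = 42.34 mm
Seasonal total = 402.22 mm

402 mm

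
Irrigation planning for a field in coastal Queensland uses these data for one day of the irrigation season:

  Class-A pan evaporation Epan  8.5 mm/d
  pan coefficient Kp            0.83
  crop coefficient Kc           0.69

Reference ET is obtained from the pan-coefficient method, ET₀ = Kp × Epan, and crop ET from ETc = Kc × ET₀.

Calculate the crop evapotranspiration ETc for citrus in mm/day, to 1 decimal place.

4.9 mm/day

ET₀ = 0.83 × 8.5 = 7.0550 mm/d
ETc = Kc × ET₀ = 0.69 × 7.0550 = 4.8680 mm/d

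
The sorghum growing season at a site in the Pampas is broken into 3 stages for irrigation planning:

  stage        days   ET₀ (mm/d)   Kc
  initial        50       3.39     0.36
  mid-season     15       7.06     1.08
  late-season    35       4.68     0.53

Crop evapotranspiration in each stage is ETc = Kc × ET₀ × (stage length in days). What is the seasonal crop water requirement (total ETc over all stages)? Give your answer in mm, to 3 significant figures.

initial: 0.36 × 3.39 × 50 = 61.02 mm
mid-season: 1.08 × 7.06 × 15 = 114.37 mm
late-season: 0.53 × 4.68 × 35 = 86.81 mm
Seasonal total = 262.20 mm

262 mm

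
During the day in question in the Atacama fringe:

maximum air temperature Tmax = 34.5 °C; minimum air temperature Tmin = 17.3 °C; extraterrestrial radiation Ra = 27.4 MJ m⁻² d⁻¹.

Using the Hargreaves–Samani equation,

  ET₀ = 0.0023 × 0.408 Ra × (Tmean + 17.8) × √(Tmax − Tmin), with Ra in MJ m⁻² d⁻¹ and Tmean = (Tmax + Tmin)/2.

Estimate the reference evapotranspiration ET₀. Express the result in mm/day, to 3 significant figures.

Tmean = (34.5 + 17.3)/2 = 25.90 °C
0.408 Ra = 0.408 × 27.4 = 11.1792 mm/d equivalent
ET₀ = 0.0023 × 11.1792 × (25.90 + 17.8) × √17.2 = 0.0023 × 11.1792 × 43.70 × 4.1473 = 4.6600 mm/d

4.66 mm/day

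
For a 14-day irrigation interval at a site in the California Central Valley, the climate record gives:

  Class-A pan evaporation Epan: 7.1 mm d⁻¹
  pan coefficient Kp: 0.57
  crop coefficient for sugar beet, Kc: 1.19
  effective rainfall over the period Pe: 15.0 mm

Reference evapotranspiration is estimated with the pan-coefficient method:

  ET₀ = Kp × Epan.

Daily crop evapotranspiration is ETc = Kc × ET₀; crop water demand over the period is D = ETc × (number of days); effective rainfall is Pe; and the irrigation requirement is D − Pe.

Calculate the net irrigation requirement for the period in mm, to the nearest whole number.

ET₀ = 0.57 × 7.1 = 4.0470 mm/d
ETc = Kc × ET₀ = 1.19 × 4.0470 = 4.8159 mm/d
Crop demand D = ETc × 14 d = 4.8159 × 14 = 67.423 mm
D − Pe = 67.423 − 15.0 = 52.423 mm

52 mm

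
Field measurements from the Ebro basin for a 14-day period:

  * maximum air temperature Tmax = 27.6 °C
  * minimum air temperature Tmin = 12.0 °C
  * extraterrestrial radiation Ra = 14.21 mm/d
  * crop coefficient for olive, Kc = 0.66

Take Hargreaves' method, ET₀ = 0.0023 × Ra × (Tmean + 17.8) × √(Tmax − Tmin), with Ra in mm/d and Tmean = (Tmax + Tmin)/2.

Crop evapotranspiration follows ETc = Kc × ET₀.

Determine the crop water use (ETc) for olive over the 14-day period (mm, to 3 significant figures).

Tmean = (27.6 + 12.0)/2 = 19.80 °C
ET₀ = 0.0023 × 14.21 × (19.80 + 17.8) × √15.6 = 0.0023 × 14.21 × 37.60 × 3.9497 = 4.8537 mm/d
ETc = Kc × ET₀ = 0.66 × 4.8537 = 3.2034 mm/d
Over 14 days: 3.2034 × 14 = 44.848 mm

44.8 mm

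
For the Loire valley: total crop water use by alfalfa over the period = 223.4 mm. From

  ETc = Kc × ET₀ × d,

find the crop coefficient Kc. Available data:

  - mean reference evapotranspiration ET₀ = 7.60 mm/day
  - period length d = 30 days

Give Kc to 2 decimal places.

0.98

ETc = Kc × ET₀ × d  ⇒  Kc = ETc / (ET₀ × d)
Kc = 223.4 / (7.60 × 30) = 223.4 / 228.00 = 0.9798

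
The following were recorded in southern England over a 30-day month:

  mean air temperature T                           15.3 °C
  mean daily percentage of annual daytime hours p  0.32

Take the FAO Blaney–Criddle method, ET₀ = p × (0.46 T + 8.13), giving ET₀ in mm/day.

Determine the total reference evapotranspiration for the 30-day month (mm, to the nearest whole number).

ET₀ = 0.32 × (0.46 × 15.3 + 8.13) = 0.32 × 15.168 = 4.8538 mm/d
Monthly total = 4.8538 × 30 = 145.614 mm

146 mm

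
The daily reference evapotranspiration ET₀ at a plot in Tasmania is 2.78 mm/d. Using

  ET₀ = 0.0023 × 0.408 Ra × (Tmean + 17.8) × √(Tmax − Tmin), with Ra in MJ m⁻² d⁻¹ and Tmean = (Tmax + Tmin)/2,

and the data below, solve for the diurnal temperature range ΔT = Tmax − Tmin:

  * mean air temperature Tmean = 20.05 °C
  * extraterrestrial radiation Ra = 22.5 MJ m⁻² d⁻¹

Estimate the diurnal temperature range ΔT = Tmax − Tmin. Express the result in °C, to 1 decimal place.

12.1 °C

√ΔT = ET₀ / [0.0023 × 0.408 × Ra × (Tmean+17.8)] = 2.78 / (0.0023 × 9.1800 × 37.85) = 3.4786
ΔT = 3.4786² = 12.101 °C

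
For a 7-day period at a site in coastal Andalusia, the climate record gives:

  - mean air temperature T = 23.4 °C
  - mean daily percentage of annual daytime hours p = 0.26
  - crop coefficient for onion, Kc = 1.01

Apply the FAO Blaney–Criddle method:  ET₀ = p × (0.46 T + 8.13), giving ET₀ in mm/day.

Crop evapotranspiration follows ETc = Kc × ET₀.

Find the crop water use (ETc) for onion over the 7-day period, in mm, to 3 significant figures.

ET₀ = 0.26 × (0.46 × 23.4 + 8.13) = 0.26 × 18.894 = 4.9124 mm/d
ETc = Kc × ET₀ = 1.01 × 4.9124 = 4.9615 mm/d
Over 7 days: 4.9615 × 7 = 34.731 mm

34.7 mm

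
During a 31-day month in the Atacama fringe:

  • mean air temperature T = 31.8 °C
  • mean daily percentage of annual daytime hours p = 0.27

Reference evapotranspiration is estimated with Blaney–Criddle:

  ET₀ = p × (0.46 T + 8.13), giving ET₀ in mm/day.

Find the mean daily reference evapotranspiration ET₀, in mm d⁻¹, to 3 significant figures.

ET₀ = 0.27 × (0.46 × 31.8 + 8.13) = 0.27 × 22.758 = 6.1447 mm/d

6.14 mm d⁻¹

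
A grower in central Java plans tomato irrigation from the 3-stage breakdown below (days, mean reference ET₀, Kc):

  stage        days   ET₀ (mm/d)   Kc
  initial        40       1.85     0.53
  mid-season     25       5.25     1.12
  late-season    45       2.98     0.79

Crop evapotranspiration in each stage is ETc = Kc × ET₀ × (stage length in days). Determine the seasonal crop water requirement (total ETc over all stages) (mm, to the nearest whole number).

initial: 0.53 × 1.85 × 40 = 39.22 mm
mid-season: 1.12 × 5.25 × 25 = 147.00 mm
late-season: 0.79 × 2.98 × 45 = 105.94 mm
Seasonal total = 292.16 mm

292 mm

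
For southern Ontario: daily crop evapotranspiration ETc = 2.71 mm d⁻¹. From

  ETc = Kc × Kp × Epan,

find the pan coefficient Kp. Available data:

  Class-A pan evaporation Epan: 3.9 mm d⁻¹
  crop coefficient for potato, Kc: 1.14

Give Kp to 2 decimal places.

ETc = Kc × Kp × Epan  ⇒  Kp = ETc / (Kc × Epan)
Kp = 2.71 / (1.14 × 3.9) = 2.71 / 4.446 = 0.6095

0.61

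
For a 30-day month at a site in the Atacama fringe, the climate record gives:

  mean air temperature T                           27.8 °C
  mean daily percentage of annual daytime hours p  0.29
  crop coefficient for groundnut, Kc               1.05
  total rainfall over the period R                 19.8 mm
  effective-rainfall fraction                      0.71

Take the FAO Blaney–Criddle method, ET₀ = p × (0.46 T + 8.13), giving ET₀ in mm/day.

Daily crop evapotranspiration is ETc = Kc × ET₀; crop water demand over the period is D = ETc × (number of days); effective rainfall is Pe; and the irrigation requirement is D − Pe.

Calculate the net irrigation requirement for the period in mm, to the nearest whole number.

ET₀ = 0.29 × (0.46 × 27.8 + 8.13) = 0.29 × 20.918 = 6.0662 mm/d
ETc = Kc × ET₀ = 1.05 × 6.0662 = 6.3695 mm/d
Crop demand D = ETc × 30 d = 6.3695 × 30 = 191.085 mm
Pe = 0.71 × 19.8 = 14.058 mm
D − Pe = 191.085 − 14.058 = 177.027 mm

177 mm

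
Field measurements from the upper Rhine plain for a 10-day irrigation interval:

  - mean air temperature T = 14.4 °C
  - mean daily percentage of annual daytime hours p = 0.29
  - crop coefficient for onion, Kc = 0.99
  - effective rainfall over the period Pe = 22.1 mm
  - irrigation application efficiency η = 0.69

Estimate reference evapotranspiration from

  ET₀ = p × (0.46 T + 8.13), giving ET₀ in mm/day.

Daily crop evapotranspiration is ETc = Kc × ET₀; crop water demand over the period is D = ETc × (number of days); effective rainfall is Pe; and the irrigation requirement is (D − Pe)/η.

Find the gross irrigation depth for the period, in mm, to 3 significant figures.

29.4 mm

ET₀ = 0.29 × (0.46 × 14.4 + 8.13) = 0.29 × 14.754 = 4.2787 mm/d
ETc = Kc × ET₀ = 0.99 × 4.2787 = 4.2359 mm/d
Crop demand D = ETc × 10 d = 4.2359 × 10 = 42.359 mm
D − Pe = 42.359 − 22.1 = 20.259 mm
Gross irrigation = 20.259 / 0.69 = 29.361 mm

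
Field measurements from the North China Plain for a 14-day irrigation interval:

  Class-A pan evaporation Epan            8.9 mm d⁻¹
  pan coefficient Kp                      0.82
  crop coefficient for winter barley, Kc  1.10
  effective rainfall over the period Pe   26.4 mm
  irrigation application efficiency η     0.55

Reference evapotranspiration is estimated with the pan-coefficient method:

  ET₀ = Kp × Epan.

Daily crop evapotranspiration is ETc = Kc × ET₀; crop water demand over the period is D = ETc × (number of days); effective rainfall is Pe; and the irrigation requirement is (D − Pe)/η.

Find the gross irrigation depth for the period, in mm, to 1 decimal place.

156.3 mm

ET₀ = 0.82 × 8.9 = 7.2980 mm/d
ETc = Kc × ET₀ = 1.10 × 7.2980 = 8.0278 mm/d
Crop demand D = ETc × 14 d = 8.0278 × 14 = 112.389 mm
D − Pe = 112.389 − 26.4 = 85.989 mm
Gross irrigation = 85.989 / 0.55 = 156.344 mm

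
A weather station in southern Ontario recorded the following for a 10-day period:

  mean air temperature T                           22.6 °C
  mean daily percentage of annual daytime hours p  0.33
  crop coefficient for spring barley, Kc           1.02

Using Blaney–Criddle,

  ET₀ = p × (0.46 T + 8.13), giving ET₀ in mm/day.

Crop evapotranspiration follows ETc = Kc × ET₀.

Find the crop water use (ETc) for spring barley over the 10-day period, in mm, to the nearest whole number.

62 mm

ET₀ = 0.33 × (0.46 × 22.6 + 8.13) = 0.33 × 18.526 = 6.1136 mm/d
ETc = Kc × ET₀ = 1.02 × 6.1136 = 6.2359 mm/d
Over 10 days: 6.2359 × 10 = 62.359 mm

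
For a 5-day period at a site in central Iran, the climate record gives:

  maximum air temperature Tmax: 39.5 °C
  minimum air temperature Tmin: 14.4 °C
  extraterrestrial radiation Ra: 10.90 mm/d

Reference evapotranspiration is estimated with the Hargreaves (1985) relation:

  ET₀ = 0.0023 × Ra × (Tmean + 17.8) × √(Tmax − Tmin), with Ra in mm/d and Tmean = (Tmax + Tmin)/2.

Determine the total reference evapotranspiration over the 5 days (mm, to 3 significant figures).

28.1 mm

Tmean = (39.5 + 14.4)/2 = 26.95 °C
ET₀ = 0.0023 × 10.90 × (26.95 + 17.8) × √25.1 = 0.0023 × 10.90 × 44.75 × 5.0100 = 5.6206 mm/d
Over 5 days: 5.6206 × 5 = 28.103 mm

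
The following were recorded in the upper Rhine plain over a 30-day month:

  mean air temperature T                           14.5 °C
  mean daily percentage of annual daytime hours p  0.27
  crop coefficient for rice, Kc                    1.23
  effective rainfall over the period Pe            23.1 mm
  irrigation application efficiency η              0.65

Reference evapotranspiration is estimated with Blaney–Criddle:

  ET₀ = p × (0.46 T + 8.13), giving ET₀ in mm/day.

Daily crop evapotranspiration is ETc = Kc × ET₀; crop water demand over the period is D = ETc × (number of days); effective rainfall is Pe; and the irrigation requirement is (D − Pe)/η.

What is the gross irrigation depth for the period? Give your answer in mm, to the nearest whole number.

191 mm

ET₀ = 0.27 × (0.46 × 14.5 + 8.13) = 0.27 × 14.800 = 3.9960 mm/d
ETc = Kc × ET₀ = 1.23 × 3.9960 = 4.9151 mm/d
Crop demand D = ETc × 30 d = 4.9151 × 30 = 147.453 mm
D − Pe = 147.453 − 23.1 = 124.353 mm
Gross irrigation = 124.353 / 0.65 = 191.312 mm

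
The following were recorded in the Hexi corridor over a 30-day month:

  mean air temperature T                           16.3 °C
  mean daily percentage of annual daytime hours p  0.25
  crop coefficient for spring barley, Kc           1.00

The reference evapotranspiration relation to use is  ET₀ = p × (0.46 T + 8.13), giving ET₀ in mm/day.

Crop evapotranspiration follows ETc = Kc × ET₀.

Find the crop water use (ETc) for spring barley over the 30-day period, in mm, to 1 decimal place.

117.2 mm

ET₀ = 0.25 × (0.46 × 16.3 + 8.13) = 0.25 × 15.628 = 3.9070 mm/d
ETc = Kc × ET₀ = 1.00 × 3.9070 = 3.9070 mm/d
Over 30 days: 3.9070 × 30 = 117.210 mm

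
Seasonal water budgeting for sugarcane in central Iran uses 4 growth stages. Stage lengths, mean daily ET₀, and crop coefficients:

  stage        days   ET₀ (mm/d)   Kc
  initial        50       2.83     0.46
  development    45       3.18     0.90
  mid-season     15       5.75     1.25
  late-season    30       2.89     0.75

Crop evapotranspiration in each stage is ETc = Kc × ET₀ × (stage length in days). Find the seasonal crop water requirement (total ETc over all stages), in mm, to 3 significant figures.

initial: 0.46 × 2.83 × 50 = 65.09 mm
development: 0.90 × 3.18 × 45 = 128.79 mm
mid-season: 1.25 × 5.75 × 15 = 107.81 mm
late-season: 0.75 × 2.89 × 30 = 65.03 mm
Seasonal total = 366.72 mm

367 mm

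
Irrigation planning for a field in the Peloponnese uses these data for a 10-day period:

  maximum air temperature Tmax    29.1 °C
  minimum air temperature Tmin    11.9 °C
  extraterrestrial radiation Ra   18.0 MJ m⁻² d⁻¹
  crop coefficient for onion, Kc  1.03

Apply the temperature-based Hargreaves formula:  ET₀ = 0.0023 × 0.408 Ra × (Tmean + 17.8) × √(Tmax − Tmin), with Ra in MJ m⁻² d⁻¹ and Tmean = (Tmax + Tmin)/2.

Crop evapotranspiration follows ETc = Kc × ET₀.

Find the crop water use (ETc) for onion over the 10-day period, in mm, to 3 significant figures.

27.6 mm

Tmean = (29.1 + 11.9)/2 = 20.50 °C
0.408 Ra = 0.408 × 18.0 = 7.3440 mm/d equivalent
ET₀ = 0.0023 × 7.3440 × (20.50 + 17.8) × √17.2 = 0.0023 × 7.3440 × 38.30 × 4.1473 = 2.6830 mm/d
ETc = Kc × ET₀ = 1.03 × 2.6830 = 2.7635 mm/d
Over 10 days: 2.7635 × 10 = 27.635 mm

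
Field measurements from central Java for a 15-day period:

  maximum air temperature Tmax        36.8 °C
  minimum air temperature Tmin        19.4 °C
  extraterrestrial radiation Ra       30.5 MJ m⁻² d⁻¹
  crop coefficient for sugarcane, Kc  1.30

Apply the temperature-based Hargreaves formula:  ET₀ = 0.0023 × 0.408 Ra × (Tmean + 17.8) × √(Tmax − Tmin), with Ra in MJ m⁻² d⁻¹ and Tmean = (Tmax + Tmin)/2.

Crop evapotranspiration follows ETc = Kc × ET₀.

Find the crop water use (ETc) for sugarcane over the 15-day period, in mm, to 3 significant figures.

107 mm

Tmean = (36.8 + 19.4)/2 = 28.10 °C
0.408 Ra = 0.408 × 30.5 = 12.4440 mm/d equivalent
ET₀ = 0.0023 × 12.4440 × (28.10 + 17.8) × √17.4 = 0.0023 × 12.4440 × 45.90 × 4.1713 = 5.4799 mm/d
ETc = Kc × ET₀ = 1.30 × 5.4799 = 7.1239 mm/d
Over 15 days: 7.1239 × 15 = 106.859 mm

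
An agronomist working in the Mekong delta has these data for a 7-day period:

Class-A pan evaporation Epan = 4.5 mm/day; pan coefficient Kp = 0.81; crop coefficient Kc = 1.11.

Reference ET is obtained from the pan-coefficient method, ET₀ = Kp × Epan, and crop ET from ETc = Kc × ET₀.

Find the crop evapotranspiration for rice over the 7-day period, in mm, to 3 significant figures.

28.3 mm

ET₀ = 0.81 × 4.5 = 3.6450 mm/d
ETc = Kc × ET₀ = 1.11 × 3.6450 = 4.0460 mm/d
Over 7 days: 4.0460 × 7 = 28.322 mm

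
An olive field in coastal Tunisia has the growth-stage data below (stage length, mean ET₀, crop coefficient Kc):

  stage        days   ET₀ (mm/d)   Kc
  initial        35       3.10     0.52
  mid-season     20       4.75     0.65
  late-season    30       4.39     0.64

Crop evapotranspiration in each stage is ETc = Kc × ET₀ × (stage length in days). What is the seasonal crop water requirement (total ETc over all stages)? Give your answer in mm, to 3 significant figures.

initial: 0.52 × 3.10 × 35 = 56.42 mm
mid-season: 0.65 × 4.75 × 20 = 61.75 mm
late-season: 0.64 × 4.39 × 30 = 84.29 mm
Seasonal total = 202.46 mm

202 mm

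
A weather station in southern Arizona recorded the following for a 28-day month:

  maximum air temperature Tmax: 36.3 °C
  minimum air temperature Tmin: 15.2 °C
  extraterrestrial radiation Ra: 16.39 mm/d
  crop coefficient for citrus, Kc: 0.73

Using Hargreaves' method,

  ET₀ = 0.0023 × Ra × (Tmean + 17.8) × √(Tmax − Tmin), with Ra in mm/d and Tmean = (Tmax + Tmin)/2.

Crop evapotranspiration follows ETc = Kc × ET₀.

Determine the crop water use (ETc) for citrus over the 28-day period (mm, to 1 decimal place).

154.1 mm

Tmean = (36.3 + 15.2)/2 = 25.75 °C
ET₀ = 0.0023 × 16.39 × (25.75 + 17.8) × √21.1 = 0.0023 × 16.39 × 43.55 × 4.5935 = 7.5412 mm/d
ETc = Kc × ET₀ = 0.73 × 7.5412 = 5.5051 mm/d
Over 28 days: 5.5051 × 28 = 154.143 mm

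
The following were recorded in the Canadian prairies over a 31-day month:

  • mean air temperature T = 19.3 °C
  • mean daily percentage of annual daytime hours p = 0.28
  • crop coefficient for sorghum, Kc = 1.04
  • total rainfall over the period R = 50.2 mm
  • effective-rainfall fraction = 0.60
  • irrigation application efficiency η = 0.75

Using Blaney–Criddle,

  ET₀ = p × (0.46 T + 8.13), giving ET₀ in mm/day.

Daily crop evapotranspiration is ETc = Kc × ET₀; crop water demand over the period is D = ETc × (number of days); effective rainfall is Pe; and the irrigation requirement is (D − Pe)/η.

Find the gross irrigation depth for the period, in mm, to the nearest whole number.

ET₀ = 0.28 × (0.46 × 19.3 + 8.13) = 0.28 × 17.008 = 4.7622 mm/d
ETc = Kc × ET₀ = 1.04 × 4.7622 = 4.9527 mm/d
Crop demand D = ETc × 31 d = 4.9527 × 31 = 153.534 mm
Pe = 0.60 × 50.2 = 30.120 mm
D − Pe = 153.534 − 30.120 = 123.414 mm
Gross irrigation = 123.414 / 0.75 = 164.552 mm

165 mm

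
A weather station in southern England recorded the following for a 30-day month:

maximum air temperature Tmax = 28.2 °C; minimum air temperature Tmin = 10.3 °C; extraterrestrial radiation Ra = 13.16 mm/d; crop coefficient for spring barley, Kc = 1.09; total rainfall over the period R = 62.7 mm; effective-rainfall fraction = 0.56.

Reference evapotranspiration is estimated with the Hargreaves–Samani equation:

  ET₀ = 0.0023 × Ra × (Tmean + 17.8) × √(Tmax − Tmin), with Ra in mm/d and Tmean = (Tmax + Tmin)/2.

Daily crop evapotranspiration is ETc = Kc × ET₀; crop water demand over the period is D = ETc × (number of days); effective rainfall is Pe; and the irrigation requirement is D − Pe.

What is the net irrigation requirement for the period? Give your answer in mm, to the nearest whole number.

Tmean = (28.2 + 10.3)/2 = 19.25 °C
ET₀ = 0.0023 × 13.16 × (19.25 + 17.8) × √17.9 = 0.0023 × 13.16 × 37.05 × 4.2308 = 4.7445 mm/d
ETc = Kc × ET₀ = 1.09 × 4.7445 = 5.1715 mm/d
Crop demand D = ETc × 30 d = 5.1715 × 30 = 155.145 mm
Pe = 0.56 × 62.7 = 35.112 mm
D − Pe = 155.145 − 35.112 = 120.033 mm

120 mm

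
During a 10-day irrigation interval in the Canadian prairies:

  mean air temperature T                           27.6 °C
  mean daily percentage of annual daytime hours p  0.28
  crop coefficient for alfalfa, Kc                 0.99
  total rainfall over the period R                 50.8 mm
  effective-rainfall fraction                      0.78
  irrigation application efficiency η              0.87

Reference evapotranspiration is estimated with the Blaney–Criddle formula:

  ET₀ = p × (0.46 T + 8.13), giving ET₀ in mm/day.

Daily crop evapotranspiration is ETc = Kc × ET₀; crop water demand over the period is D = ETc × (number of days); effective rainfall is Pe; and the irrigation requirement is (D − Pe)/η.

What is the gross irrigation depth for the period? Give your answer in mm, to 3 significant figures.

20.8 mm

ET₀ = 0.28 × (0.46 × 27.6 + 8.13) = 0.28 × 20.826 = 5.8313 mm/d
ETc = Kc × ET₀ = 0.99 × 5.8313 = 5.7730 mm/d
Crop demand D = ETc × 10 d = 5.7730 × 10 = 57.730 mm
Pe = 0.78 × 50.8 = 39.624 mm
D − Pe = 57.730 − 39.624 = 18.106 mm
Gross irrigation = 18.106 / 0.87 = 20.811 mm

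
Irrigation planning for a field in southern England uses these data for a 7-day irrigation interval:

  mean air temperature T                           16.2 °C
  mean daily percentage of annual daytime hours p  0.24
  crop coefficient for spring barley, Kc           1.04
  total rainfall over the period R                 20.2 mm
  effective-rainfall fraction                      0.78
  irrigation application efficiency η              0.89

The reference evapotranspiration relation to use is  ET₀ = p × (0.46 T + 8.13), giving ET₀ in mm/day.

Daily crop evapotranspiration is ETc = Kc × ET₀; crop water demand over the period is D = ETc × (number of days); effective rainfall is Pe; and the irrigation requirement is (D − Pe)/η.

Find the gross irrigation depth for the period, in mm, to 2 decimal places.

12.89 mm

ET₀ = 0.24 × (0.46 × 16.2 + 8.13) = 0.24 × 15.582 = 3.7397 mm/d
ETc = Kc × ET₀ = 1.04 × 3.7397 = 3.8893 mm/d
Crop demand D = ETc × 7 d = 3.8893 × 7 = 27.225 mm
Pe = 0.78 × 20.2 = 15.756 mm
D − Pe = 27.225 − 15.756 = 11.469 mm
Gross irrigation = 11.469 / 0.89 = 12.887 mm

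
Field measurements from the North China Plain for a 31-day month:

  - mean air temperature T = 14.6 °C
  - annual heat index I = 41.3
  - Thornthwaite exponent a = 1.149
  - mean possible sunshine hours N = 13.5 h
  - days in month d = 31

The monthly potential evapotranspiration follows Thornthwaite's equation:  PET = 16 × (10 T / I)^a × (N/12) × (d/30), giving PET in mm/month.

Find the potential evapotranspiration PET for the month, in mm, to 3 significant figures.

79.4 mm

10T/I = 10 × 14.6 / 41.3 = 3.5351
(10T/I)^a = 3.5351^1.149 = 4.2669
Uncorrected PET = 16 × 4.2669 = 68.270 mm
Correction = (N/12)(d/30) = (13.5/12)(31/30) = 1.1625
PET = 68.270 × 1.1625 = 79.364 mm/month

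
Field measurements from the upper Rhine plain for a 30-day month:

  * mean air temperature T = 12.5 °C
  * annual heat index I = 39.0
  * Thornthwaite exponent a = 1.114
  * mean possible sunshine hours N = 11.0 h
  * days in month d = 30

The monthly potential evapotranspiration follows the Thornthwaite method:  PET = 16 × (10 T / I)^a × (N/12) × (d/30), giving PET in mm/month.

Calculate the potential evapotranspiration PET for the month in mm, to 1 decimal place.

53.7 mm

10T/I = 10 × 12.5 / 39.0 = 3.2051
(10T/I)^a = 3.2051^1.114 = 3.6602
Uncorrected PET = 16 × 3.6602 = 58.563 mm
Correction = (N/12)(d/30) = (11.0/12)(30/30) = 0.9167
PET = 58.563 × 0.9167 = 53.685 mm/month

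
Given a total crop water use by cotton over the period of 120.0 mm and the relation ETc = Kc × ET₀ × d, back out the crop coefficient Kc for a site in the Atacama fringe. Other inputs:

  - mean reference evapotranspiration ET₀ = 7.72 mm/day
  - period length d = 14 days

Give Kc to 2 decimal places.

1.11

ETc = Kc × ET₀ × d  ⇒  Kc = ETc / (ET₀ × d)
Kc = 120.0 / (7.72 × 14) = 120.0 / 108.08 = 1.1103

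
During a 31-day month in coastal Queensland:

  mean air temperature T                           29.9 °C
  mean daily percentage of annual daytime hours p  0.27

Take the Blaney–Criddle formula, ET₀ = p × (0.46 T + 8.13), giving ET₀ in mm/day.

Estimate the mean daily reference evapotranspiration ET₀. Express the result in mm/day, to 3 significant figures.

ET₀ = 0.27 × (0.46 × 29.9 + 8.13) = 0.27 × 21.884 = 5.9087 mm/d

5.91 mm/day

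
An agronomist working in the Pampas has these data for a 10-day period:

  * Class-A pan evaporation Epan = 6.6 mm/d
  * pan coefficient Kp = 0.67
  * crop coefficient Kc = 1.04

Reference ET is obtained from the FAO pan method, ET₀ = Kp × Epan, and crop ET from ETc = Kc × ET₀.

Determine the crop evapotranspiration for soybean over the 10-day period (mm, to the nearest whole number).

ET₀ = 0.67 × 6.6 = 4.4220 mm/d
ETc = Kc × ET₀ = 1.04 × 4.4220 = 4.5989 mm/d
Over 10 days: 4.5989 × 10 = 45.989 mm

46 mm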